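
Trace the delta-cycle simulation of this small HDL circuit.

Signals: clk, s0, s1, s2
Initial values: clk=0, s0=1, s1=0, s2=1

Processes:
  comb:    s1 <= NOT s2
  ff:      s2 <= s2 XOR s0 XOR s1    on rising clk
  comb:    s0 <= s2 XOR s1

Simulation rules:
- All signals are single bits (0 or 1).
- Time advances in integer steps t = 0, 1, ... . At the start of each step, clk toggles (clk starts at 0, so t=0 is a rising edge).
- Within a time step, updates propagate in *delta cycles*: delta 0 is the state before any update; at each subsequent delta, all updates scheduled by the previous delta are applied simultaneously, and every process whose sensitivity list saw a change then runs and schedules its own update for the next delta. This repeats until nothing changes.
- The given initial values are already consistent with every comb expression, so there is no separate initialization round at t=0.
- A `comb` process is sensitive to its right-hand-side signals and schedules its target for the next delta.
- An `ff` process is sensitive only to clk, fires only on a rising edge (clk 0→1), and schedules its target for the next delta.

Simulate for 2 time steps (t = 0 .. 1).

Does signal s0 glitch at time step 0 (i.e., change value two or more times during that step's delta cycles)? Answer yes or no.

t=0 Δ0: s2=1 s0=1 clk=0 s1=0
  Δ1: clk:0→1
  Δ2: s2:1→0
  Δ3: s0:1→0, s1:0→1
  Δ4: s0:0→1
  (4Δ to stable)
t=1 Δ0: s2=0 s0=1 clk=1 s1=1
  Δ1: clk:1→0
  (1Δ to stable)

yes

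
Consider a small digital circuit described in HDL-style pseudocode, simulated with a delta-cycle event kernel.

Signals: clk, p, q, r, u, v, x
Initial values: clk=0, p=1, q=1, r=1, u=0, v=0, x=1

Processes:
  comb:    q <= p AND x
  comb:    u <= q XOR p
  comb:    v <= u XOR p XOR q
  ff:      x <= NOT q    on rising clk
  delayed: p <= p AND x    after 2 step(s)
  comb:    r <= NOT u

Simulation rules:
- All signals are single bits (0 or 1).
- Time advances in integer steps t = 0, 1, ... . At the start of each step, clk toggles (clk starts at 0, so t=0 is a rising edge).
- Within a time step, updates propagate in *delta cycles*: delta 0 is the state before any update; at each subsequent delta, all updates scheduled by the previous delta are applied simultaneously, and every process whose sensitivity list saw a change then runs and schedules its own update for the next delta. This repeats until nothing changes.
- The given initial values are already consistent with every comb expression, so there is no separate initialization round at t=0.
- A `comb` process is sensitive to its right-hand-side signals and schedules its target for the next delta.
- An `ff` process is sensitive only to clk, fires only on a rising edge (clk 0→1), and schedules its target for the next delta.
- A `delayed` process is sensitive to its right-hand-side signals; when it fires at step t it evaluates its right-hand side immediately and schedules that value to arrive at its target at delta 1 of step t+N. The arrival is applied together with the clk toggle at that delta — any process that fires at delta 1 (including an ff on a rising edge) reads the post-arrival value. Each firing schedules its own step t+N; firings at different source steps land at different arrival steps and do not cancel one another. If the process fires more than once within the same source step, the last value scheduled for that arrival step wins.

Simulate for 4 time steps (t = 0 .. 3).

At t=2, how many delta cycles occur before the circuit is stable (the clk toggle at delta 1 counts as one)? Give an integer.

3

[bits: u,x,v,clk,q,p,r]
t=0: Δ0=0100111 Δ1=0101111 Δ2=0001111 Δ3=0001011 Δ4=1011011 Δ5=1001010 | 5Δ
t=1: Δ0=1001010 Δ1=1000010 | 1Δ
t=2: Δ0=1000010 Δ1=1001000 Δ2=0111000 Δ3=0101001 | 3Δ
t=3: Δ0=0101001 Δ1=0100001 | 1Δ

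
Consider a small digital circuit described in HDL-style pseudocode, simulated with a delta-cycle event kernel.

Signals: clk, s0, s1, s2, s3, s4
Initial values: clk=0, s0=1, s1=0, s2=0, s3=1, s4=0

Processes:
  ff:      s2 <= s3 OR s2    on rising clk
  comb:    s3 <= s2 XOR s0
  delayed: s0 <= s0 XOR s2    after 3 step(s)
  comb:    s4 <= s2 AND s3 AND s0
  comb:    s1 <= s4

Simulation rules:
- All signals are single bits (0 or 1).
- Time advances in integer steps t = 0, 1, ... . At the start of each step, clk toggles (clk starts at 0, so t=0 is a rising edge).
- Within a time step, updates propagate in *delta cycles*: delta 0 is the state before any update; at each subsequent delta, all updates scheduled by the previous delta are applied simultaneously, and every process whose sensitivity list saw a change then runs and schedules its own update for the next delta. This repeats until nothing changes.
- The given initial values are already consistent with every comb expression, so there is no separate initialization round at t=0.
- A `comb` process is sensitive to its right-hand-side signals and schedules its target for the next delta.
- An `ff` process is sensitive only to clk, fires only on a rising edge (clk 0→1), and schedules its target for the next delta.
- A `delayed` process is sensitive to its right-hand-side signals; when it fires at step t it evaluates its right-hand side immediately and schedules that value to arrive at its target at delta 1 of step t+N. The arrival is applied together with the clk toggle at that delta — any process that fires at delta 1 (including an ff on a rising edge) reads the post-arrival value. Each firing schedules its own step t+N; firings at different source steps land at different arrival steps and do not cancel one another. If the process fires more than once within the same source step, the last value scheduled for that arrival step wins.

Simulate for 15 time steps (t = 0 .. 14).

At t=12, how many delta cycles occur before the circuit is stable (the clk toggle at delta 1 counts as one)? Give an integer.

4

t0.Δ0 s2=0 s4=0 clk=0 s1=0 s3=1 s0=1
t0.Δ1 s2=0 s4=0 clk=1 s1=0 s3=1 s0=1
t0.Δ2 s2=1 s4=0 clk=1 s1=0 s3=1 s0=1
t0.Δ3 s2=1 s4=1 clk=1 s1=0 s3=0 s0=1
t0.Δ4 s2=1 s4=0 clk=1 s1=1 s3=0 s0=1
t0.Δ5 s2=1 s4=0 clk=1 s1=0 s3=0 s0=1
t1.Δ0 s2=1 s4=0 clk=1 s1=0 s3=0 s0=1
t1.Δ1 s2=1 s4=0 clk=0 s1=0 s3=0 s0=1
t2.Δ0 s2=1 s4=0 clk=0 s1=0 s3=0 s0=1
t2.Δ1 s2=1 s4=0 clk=1 s1=0 s3=0 s0=1
t3.Δ0 s2=1 s4=0 clk=1 s1=0 s3=0 s0=1
t3.Δ1 s2=1 s4=0 clk=0 s1=0 s3=0 s0=0
t3.Δ2 s2=1 s4=0 clk=0 s1=0 s3=1 s0=0
t4.Δ0 s2=1 s4=0 clk=0 s1=0 s3=1 s0=0
t4.Δ1 s2=1 s4=0 clk=1 s1=0 s3=1 s0=0
t5.Δ0 s2=1 s4=0 clk=1 s1=0 s3=1 s0=0
t5.Δ1 s2=1 s4=0 clk=0 s1=0 s3=1 s0=0
t6.Δ0 s2=1 s4=0 clk=0 s1=0 s3=1 s0=0
t6.Δ1 s2=1 s4=0 clk=1 s1=0 s3=1 s0=1
t6.Δ2 s2=1 s4=1 clk=1 s1=0 s3=0 s0=1
t6.Δ3 s2=1 s4=0 clk=1 s1=1 s3=0 s0=1
t6.Δ4 s2=1 s4=0 clk=1 s1=0 s3=0 s0=1
t7.Δ0 s2=1 s4=0 clk=1 s1=0 s3=0 s0=1
t7.Δ1 s2=1 s4=0 clk=0 s1=0 s3=0 s0=1
t8.Δ0 s2=1 s4=0 clk=0 s1=0 s3=0 s0=1
t8.Δ1 s2=1 s4=0 clk=1 s1=0 s3=0 s0=1
t9.Δ0 s2=1 s4=0 clk=1 s1=0 s3=0 s0=1
t9.Δ1 s2=1 s4=0 clk=0 s1=0 s3=0 s0=0
t9.Δ2 s2=1 s4=0 clk=0 s1=0 s3=1 s0=0
t10.Δ0 s2=1 s4=0 clk=0 s1=0 s3=1 s0=0
t10.Δ1 s2=1 s4=0 clk=1 s1=0 s3=1 s0=0
t11.Δ0 s2=1 s4=0 clk=1 s1=0 s3=1 s0=0
t11.Δ1 s2=1 s4=0 clk=0 s1=0 s3=1 s0=0
t12.Δ0 s2=1 s4=0 clk=0 s1=0 s3=1 s0=0
t12.Δ1 s2=1 s4=0 clk=1 s1=0 s3=1 s0=1
t12.Δ2 s2=1 s4=1 clk=1 s1=0 s3=0 s0=1
t12.Δ3 s2=1 s4=0 clk=1 s1=1 s3=0 s0=1
t12.Δ4 s2=1 s4=0 clk=1 s1=0 s3=0 s0=1
t13.Δ0 s2=1 s4=0 clk=1 s1=0 s3=0 s0=1
t13.Δ1 s2=1 s4=0 clk=0 s1=0 s3=0 s0=1
t14.Δ0 s2=1 s4=0 clk=0 s1=0 s3=0 s0=1
t14.Δ1 s2=1 s4=0 clk=1 s1=0 s3=0 s0=1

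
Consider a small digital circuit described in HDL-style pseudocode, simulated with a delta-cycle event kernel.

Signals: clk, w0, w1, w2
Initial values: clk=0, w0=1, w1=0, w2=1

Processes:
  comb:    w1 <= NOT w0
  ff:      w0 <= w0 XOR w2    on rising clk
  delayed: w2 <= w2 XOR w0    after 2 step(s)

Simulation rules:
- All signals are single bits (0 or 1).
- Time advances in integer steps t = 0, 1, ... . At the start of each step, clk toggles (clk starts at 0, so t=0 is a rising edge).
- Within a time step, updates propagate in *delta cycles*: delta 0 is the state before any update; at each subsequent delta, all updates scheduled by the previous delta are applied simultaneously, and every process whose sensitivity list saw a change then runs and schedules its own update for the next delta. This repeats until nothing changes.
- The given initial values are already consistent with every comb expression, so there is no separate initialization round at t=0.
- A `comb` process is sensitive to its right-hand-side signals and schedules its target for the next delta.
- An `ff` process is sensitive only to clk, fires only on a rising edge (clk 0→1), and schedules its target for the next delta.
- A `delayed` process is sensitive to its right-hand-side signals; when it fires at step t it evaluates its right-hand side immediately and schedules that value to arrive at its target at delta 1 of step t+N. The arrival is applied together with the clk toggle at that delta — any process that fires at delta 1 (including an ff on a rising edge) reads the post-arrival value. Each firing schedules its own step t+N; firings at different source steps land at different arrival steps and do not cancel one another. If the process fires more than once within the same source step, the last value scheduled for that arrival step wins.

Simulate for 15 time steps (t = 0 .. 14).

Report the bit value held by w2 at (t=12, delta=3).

t=0 Δ0: w0=1 clk=0 w2=1 w1=0
  Δ1: clk:0→1
  Δ2: w0:1→0
  Δ3: w1:0→1
  (3Δ to stable)
t=1 Δ0: w0=0 clk=1 w2=1 w1=1
  Δ1: clk:1→0
  (1Δ to stable)
t=2 Δ0: w0=0 clk=0 w2=1 w1=1
  Δ1: clk:0→1
  Δ2: w0:0→1
  Δ3: w1:1→0
  (3Δ to stable)
t=3 Δ0: w0=1 clk=1 w2=1 w1=0
  Δ1: clk:1→0
  (1Δ to stable)
t=4 Δ0: w0=1 clk=0 w2=1 w1=0
  Δ1: clk:0→1, w2:1→0
  (1Δ to stable)
t=5 Δ0: w0=1 clk=1 w2=0 w1=0
  Δ1: clk:1→0
  (1Δ to stable)
t=6 Δ0: w0=1 clk=0 w2=0 w1=0
  Δ1: clk:0→1, w2:0→1
  Δ2: w0:1→0
  Δ3: w1:0→1
  (3Δ to stable)
t=7 Δ0: w0=0 clk=1 w2=1 w1=1
  Δ1: clk:1→0
  (1Δ to stable)
t=8 Δ0: w0=0 clk=0 w2=1 w1=1
  Δ1: clk:0→1
  Δ2: w0:0→1
  Δ3: w1:1→0
  (3Δ to stable)
t=9 Δ0: w0=1 clk=1 w2=1 w1=0
  Δ1: clk:1→0
  (1Δ to stable)
t=10 Δ0: w0=1 clk=0 w2=1 w1=0
  Δ1: clk:0→1, w2:1→0
  (1Δ to stable)
t=11 Δ0: w0=1 clk=1 w2=0 w1=0
  Δ1: clk:1→0
  (1Δ to stable)
t=12 Δ0: w0=1 clk=0 w2=0 w1=0
  Δ1: clk:0→1, w2:0→1
  Δ2: w0:1→0
  Δ3: w1:0→1
  (3Δ to stable)
t=13 Δ0: w0=0 clk=1 w2=1 w1=1
  Δ1: clk:1→0
  (1Δ to stable)
t=14 Δ0: w0=0 clk=0 w2=1 w1=1
  Δ1: clk:0→1
  Δ2: w0:0→1
  Δ3: w1:1→0
  (3Δ to stable)

1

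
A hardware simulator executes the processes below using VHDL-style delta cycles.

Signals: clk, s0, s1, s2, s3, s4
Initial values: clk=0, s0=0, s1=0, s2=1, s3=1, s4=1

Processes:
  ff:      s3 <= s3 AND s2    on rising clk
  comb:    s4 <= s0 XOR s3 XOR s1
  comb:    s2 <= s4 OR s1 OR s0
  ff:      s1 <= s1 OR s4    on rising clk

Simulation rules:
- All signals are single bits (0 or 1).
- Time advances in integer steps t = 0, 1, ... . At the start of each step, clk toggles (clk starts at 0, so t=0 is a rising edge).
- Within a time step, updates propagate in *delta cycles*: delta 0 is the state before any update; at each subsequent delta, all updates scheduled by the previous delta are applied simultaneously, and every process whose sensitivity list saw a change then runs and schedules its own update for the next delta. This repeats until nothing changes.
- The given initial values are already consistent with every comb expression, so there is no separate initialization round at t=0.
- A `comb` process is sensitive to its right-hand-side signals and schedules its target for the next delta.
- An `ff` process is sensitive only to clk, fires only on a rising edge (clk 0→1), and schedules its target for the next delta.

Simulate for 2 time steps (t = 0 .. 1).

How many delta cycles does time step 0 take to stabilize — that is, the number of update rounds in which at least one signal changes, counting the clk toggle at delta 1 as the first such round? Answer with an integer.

3

[bits: s1,s2,clk,s3,s0,s4]
t=0: Δ0=010101 Δ1=011101 Δ2=111101 Δ3=111100 | 3Δ
t=1: Δ0=111100 Δ1=110100 | 1Δ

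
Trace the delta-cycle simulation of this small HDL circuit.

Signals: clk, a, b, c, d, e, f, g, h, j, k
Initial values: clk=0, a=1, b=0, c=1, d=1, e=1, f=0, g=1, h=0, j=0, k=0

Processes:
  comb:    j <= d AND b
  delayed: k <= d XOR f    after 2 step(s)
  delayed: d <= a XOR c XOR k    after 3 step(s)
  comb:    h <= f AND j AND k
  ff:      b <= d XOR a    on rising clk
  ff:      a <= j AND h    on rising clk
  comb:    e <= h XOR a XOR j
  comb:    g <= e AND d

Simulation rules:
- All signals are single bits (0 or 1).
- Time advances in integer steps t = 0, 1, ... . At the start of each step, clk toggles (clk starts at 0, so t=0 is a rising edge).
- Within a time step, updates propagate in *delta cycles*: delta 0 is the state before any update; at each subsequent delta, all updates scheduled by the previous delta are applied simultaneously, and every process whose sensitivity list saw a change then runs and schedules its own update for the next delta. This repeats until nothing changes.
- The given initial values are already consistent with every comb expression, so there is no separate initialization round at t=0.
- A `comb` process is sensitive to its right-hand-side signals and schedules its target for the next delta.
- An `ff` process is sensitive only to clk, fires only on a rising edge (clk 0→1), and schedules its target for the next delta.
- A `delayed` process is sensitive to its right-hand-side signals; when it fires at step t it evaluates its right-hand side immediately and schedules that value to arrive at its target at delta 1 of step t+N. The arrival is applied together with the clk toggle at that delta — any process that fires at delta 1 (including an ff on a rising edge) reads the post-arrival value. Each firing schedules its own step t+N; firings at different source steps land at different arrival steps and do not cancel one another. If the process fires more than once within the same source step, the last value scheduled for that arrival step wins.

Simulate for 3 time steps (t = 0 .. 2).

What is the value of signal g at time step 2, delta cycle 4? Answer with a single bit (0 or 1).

0

t=0 Δ0: f=0 clk=0 j=0 k=0 d=1 g=1 h=0 c=1 e=1 a=1 b=0
  Δ1: clk:0→1
  Δ2: a:1→0
  Δ3: e:1→0
  Δ4: g:1→0
  (4Δ to stable)
t=1 Δ0: f=0 clk=1 j=0 k=0 d=1 g=0 h=0 c=1 e=0 a=0 b=0
  Δ1: clk:1→0
  (1Δ to stable)
t=2 Δ0: f=0 clk=0 j=0 k=0 d=1 g=0 h=0 c=1 e=0 a=0 b=0
  Δ1: clk:0→1
  Δ2: b:0→1
  Δ3: j:0→1
  Δ4: e:0→1
  Δ5: g:0→1
  (5Δ to stable)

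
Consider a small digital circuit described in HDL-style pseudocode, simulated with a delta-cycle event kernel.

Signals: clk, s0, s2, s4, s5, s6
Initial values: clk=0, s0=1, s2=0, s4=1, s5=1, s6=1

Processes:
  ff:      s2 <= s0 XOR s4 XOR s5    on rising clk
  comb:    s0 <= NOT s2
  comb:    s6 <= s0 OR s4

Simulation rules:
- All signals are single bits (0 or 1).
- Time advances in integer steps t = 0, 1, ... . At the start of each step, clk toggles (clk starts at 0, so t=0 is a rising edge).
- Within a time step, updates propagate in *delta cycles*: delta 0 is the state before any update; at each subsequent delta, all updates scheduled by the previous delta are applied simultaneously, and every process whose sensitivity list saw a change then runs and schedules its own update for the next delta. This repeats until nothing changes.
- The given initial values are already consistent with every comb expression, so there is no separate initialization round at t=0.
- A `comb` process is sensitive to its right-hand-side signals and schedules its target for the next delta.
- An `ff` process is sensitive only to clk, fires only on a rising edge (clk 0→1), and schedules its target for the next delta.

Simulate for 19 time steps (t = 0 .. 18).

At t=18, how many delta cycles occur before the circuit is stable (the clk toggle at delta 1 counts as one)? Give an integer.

t=0 Δ0: s5=1 s0=1 clk=0 s6=1 s2=0 s4=1
  Δ1: clk:0→1
  Δ2: s2:0→1
  Δ3: s0:1→0
  (3Δ to stable)
t=1 Δ0: s5=1 s0=0 clk=1 s6=1 s2=1 s4=1
  Δ1: clk:1→0
  (1Δ to stable)
t=2 Δ0: s5=1 s0=0 clk=0 s6=1 s2=1 s4=1
  Δ1: clk:0→1
  Δ2: s2:1→0
  Δ3: s0:0→1
  (3Δ to stable)
t=3 Δ0: s5=1 s0=1 clk=1 s6=1 s2=0 s4=1
  Δ1: clk:1→0
  (1Δ to stable)
t=4 Δ0: s5=1 s0=1 clk=0 s6=1 s2=0 s4=1
  Δ1: clk:0→1
  Δ2: s2:0→1
  Δ3: s0:1→0
  (3Δ to stable)
t=5 Δ0: s5=1 s0=0 clk=1 s6=1 s2=1 s4=1
  Δ1: clk:1→0
  (1Δ to stable)
t=6 Δ0: s5=1 s0=0 clk=0 s6=1 s2=1 s4=1
  Δ1: clk:0→1
  Δ2: s2:1→0
  Δ3: s0:0→1
  (3Δ to stable)
t=7 Δ0: s5=1 s0=1 clk=1 s6=1 s2=0 s4=1
  Δ1: clk:1→0
  (1Δ to stable)
t=8 Δ0: s5=1 s0=1 clk=0 s6=1 s2=0 s4=1
  Δ1: clk:0→1
  Δ2: s2:0→1
  Δ3: s0:1→0
  (3Δ to stable)
t=9 Δ0: s5=1 s0=0 clk=1 s6=1 s2=1 s4=1
  Δ1: clk:1→0
  (1Δ to stable)
t=10 Δ0: s5=1 s0=0 clk=0 s6=1 s2=1 s4=1
  Δ1: clk:0→1
  Δ2: s2:1→0
  Δ3: s0:0→1
  (3Δ to stable)
t=11 Δ0: s5=1 s0=1 clk=1 s6=1 s2=0 s4=1
  Δ1: clk:1→0
  (1Δ to stable)
t=12 Δ0: s5=1 s0=1 clk=0 s6=1 s2=0 s4=1
  Δ1: clk:0→1
  Δ2: s2:0→1
  Δ3: s0:1→0
  (3Δ to stable)
t=13 Δ0: s5=1 s0=0 clk=1 s6=1 s2=1 s4=1
  Δ1: clk:1→0
  (1Δ to stable)
t=14 Δ0: s5=1 s0=0 clk=0 s6=1 s2=1 s4=1
  Δ1: clk:0→1
  Δ2: s2:1→0
  Δ3: s0:0→1
  (3Δ to stable)
t=15 Δ0: s5=1 s0=1 clk=1 s6=1 s2=0 s4=1
  Δ1: clk:1→0
  (1Δ to stable)
t=16 Δ0: s5=1 s0=1 clk=0 s6=1 s2=0 s4=1
  Δ1: clk:0→1
  Δ2: s2:0→1
  Δ3: s0:1→0
  (3Δ to stable)
t=17 Δ0: s5=1 s0=0 clk=1 s6=1 s2=1 s4=1
  Δ1: clk:1→0
  (1Δ to stable)
t=18 Δ0: s5=1 s0=0 clk=0 s6=1 s2=1 s4=1
  Δ1: clk:0→1
  Δ2: s2:1→0
  Δ3: s0:0→1
  (3Δ to stable)

3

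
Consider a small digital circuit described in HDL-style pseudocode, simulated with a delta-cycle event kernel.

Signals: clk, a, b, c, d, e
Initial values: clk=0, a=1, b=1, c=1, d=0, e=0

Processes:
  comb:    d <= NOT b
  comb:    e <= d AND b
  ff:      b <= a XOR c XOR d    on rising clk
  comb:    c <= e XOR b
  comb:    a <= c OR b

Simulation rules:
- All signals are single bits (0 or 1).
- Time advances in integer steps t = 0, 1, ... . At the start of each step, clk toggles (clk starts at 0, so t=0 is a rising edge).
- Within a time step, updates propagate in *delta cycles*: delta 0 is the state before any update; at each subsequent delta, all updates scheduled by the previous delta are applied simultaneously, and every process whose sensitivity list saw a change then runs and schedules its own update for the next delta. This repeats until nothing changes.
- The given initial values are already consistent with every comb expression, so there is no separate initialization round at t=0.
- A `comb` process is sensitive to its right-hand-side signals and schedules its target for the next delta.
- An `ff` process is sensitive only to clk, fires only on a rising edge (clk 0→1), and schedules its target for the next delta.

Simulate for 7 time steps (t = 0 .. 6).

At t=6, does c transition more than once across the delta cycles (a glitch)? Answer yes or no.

yes

[bits: clk,e,b,c,d,a]
t=0: Δ0=001101 Δ1=101101 Δ2=100101 Δ3=100011 Δ4=100010 | 4Δ
t=1: Δ0=100010 Δ1=000010 | 1Δ
t=2: Δ0=000010 Δ1=100010 Δ2=101010 Δ3=111101 Δ4=101001 Δ5=101101 | 5Δ
t=3: Δ0=101101 Δ1=001101 | 1Δ
t=4: Δ0=001101 Δ1=101101 Δ2=100101 Δ3=100011 Δ4=100010 | 4Δ
t=5: Δ0=100010 Δ1=000010 | 1Δ
t=6: Δ0=000010 Δ1=100010 Δ2=101010 Δ3=111101 Δ4=101001 Δ5=101101 | 5Δ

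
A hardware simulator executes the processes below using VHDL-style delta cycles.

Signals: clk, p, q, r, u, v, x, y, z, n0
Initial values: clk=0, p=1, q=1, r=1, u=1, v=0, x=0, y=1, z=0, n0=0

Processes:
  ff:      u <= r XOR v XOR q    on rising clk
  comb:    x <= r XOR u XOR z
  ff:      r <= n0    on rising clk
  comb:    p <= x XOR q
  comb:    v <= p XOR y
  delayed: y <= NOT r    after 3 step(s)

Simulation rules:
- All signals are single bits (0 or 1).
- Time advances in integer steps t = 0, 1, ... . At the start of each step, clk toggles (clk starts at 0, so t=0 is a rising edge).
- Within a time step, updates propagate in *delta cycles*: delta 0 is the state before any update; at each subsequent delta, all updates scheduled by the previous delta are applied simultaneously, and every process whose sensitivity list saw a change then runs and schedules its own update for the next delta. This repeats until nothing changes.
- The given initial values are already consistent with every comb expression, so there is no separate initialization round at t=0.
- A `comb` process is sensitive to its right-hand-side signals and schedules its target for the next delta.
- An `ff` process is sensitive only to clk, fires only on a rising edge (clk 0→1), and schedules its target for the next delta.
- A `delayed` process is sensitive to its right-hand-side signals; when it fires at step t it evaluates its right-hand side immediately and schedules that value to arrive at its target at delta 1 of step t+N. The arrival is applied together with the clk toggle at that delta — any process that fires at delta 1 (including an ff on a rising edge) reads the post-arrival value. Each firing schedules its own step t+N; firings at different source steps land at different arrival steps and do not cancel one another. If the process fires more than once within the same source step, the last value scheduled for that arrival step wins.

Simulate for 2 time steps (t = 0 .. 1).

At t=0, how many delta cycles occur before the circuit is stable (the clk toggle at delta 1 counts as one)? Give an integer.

t0.Δ0 n0=0 v=0 q=1 y=1 z=0 p=1 clk=0 x=0 r=1 u=1
t0.Δ1 n0=0 v=0 q=1 y=1 z=0 p=1 clk=1 x=0 r=1 u=1
t0.Δ2 n0=0 v=0 q=1 y=1 z=0 p=1 clk=1 x=0 r=0 u=0
t1.Δ0 n0=0 v=0 q=1 y=1 z=0 p=1 clk=1 x=0 r=0 u=0
t1.Δ1 n0=0 v=0 q=1 y=1 z=0 p=1 clk=0 x=0 r=0 u=0

2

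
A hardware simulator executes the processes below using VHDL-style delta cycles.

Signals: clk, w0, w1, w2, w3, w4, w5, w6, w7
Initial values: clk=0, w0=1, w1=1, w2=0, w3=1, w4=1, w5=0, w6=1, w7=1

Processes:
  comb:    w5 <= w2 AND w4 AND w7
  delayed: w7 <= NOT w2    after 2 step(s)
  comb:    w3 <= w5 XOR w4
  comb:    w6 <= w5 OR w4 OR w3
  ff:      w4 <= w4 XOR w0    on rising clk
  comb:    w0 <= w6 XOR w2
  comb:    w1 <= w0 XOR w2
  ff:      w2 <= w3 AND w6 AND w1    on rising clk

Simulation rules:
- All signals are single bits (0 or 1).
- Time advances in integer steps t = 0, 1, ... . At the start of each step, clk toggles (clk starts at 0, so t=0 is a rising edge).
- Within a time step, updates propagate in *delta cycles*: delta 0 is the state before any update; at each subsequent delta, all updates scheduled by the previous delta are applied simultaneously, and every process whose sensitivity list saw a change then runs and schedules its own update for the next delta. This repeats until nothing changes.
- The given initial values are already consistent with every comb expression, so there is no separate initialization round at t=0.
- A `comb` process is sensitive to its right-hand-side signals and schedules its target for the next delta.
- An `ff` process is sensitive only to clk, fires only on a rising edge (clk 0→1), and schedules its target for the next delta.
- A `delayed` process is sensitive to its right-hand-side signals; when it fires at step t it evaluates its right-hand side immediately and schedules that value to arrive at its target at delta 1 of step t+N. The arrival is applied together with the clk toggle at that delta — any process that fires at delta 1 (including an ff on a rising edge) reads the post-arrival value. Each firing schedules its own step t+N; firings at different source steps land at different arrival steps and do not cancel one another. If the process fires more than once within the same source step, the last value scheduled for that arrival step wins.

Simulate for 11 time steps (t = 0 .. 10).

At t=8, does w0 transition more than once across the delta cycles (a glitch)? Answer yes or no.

t=0 Δ0: w7=1 w1=1 w0=1 w4=1 w2=0 w5=0 w6=1 clk=0 w3=1
  Δ1: clk:0→1
  Δ2: w4:1→0, w2:0→1
  Δ3: w1:1→0, w0:1→0, w3:1→0
  Δ4: w1:0→1, w6:1→0
  Δ5: w0:0→1
  Δ6: w1:1→0
  (6Δ to stable)
t=1 Δ0: w7=1 w1=0 w0=1 w4=0 w2=1 w5=0 w6=0 clk=1 w3=0
  Δ1: clk:1→0
  (1Δ to stable)
t=2 Δ0: w7=1 w1=0 w0=1 w4=0 w2=1 w5=0 w6=0 clk=0 w3=0
  Δ1: w7:1→0, clk:0→1
  Δ2: w4:0→1, w2:1→0
  Δ3: w1:0→1, w0:1→0, w6:0→1, w3:0→1
  Δ4: w1:1→0, w0:0→1
  Δ5: w1:0→1
  (5Δ to stable)
t=3 Δ0: w7=0 w1=1 w0=1 w4=1 w2=0 w5=0 w6=1 clk=1 w3=1
  Δ1: clk:1→0
  (1Δ to stable)
t=4 Δ0: w7=0 w1=1 w0=1 w4=1 w2=0 w5=0 w6=1 clk=0 w3=1
  Δ1: w7:0→1, clk:0→1
  Δ2: w4:1→0, w2:0→1
  Δ3: w1:1→0, w0:1→0, w3:1→0
  Δ4: w1:0→1, w6:1→0
  Δ5: w0:0→1
  Δ6: w1:1→0
  (6Δ to stable)
t=5 Δ0: w7=1 w1=0 w0=1 w4=0 w2=1 w5=0 w6=0 clk=1 w3=0
  Δ1: clk:1→0
  (1Δ to stable)
t=6 Δ0: w7=1 w1=0 w0=1 w4=0 w2=1 w5=0 w6=0 clk=0 w3=0
  Δ1: w7:1→0, clk:0→1
  Δ2: w4:0→1, w2:1→0
  Δ3: w1:0→1, w0:1→0, w6:0→1, w3:0→1
  Δ4: w1:1→0, w0:0→1
  Δ5: w1:0→1
  (5Δ to stable)
t=7 Δ0: w7=0 w1=1 w0=1 w4=1 w2=0 w5=0 w6=1 clk=1 w3=1
  Δ1: clk:1→0
  (1Δ to stable)
t=8 Δ0: w7=0 w1=1 w0=1 w4=1 w2=0 w5=0 w6=1 clk=0 w3=1
  Δ1: w7:0→1, clk:0→1
  Δ2: w4:1→0, w2:0→1
  Δ3: w1:1→0, w0:1→0, w3:1→0
  Δ4: w1:0→1, w6:1→0
  Δ5: w0:0→1
  Δ6: w1:1→0
  (6Δ to stable)
t=9 Δ0: w7=1 w1=0 w0=1 w4=0 w2=1 w5=0 w6=0 clk=1 w3=0
  Δ1: clk:1→0
  (1Δ to stable)
t=10 Δ0: w7=1 w1=0 w0=1 w4=0 w2=1 w5=0 w6=0 clk=0 w3=0
  Δ1: w7:1→0, clk:0→1
  Δ2: w4:0→1, w2:1→0
  Δ3: w1:0→1, w0:1→0, w6:0→1, w3:0→1
  Δ4: w1:1→0, w0:0→1
  Δ5: w1:0→1
  (5Δ to stable)

yes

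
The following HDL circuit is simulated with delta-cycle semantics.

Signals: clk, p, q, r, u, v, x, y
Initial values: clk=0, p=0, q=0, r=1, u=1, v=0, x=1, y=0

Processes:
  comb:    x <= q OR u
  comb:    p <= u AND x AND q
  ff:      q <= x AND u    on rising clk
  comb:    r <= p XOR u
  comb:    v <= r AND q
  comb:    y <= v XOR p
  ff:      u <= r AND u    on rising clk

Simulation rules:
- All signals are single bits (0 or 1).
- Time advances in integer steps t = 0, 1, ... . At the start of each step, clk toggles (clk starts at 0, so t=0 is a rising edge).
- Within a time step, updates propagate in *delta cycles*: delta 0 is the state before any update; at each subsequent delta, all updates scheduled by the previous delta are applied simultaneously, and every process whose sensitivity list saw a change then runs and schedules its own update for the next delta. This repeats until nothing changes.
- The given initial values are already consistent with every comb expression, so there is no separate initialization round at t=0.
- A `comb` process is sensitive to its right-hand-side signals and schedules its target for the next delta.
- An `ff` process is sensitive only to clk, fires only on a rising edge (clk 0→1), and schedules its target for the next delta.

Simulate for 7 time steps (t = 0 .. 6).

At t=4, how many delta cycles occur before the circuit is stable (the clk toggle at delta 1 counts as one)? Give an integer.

[bits: r,p,v,u,q,clk,x,y]
t=0: Δ0=10010010 Δ1=10010110 Δ2=10011110 Δ3=11111110 Δ4=01111110 Δ5=01011110 Δ6=01011111 | 6Δ
t=1: Δ0=01011111 Δ1=01011011 | 1Δ
t=2: Δ0=01011011 Δ1=01011111 Δ2=01001111 Δ3=10001111 Δ4=00101110 Δ5=00001111 Δ6=00001110 | 6Δ
t=3: Δ0=00001110 Δ1=00001010 | 1Δ
t=4: Δ0=00001010 Δ1=00001110 Δ2=00000110 Δ3=00000100 | 3Δ
t=5: Δ0=00000100 Δ1=00000000 | 1Δ
t=6: Δ0=00000000 Δ1=00000100 | 1Δ

3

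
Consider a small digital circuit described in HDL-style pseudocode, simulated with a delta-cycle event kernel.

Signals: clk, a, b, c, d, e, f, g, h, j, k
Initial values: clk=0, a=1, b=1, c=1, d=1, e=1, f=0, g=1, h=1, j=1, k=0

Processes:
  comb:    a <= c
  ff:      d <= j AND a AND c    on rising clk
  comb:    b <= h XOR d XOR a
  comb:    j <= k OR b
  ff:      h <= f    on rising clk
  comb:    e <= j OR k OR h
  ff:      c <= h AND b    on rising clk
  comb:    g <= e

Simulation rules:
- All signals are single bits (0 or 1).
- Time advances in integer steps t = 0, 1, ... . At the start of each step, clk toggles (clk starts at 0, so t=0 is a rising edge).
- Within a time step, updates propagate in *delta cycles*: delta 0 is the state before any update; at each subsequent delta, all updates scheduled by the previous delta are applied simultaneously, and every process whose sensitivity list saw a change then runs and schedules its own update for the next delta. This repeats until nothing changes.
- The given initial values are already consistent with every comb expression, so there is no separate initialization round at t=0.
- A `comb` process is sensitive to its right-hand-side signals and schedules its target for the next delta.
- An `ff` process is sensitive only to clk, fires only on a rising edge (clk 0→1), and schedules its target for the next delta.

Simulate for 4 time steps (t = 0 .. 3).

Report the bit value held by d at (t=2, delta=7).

t=0 Δ0: j=1 a=1 k=0 h=1 f=0 b=1 d=1 g=1 e=1 clk=0 c=1
  Δ1: clk:0→1
  Δ2: h:1→0
  Δ3: b:1→0
  Δ4: j:1→0
  Δ5: e:1→0
  Δ6: g:1→0
  (6Δ to stable)
t=1 Δ0: j=0 a=1 k=0 h=0 f=0 b=0 d=1 g=0 e=0 clk=1 c=1
  Δ1: clk:1→0
  (1Δ to stable)
t=2 Δ0: j=0 a=1 k=0 h=0 f=0 b=0 d=1 g=0 e=0 clk=0 c=1
  Δ1: clk:0→1
  Δ2: d:1→0, c:1→0
  Δ3: a:1→0, b:0→1
  Δ4: j:0→1, b:1→0
  Δ5: j:1→0, e:0→1
  Δ6: g:0→1, e:1→0
  Δ7: g:1→0
  (7Δ to stable)
t=3 Δ0: j=0 a=0 k=0 h=0 f=0 b=0 d=0 g=0 e=0 clk=1 c=0
  Δ1: clk:1→0
  (1Δ to stable)

0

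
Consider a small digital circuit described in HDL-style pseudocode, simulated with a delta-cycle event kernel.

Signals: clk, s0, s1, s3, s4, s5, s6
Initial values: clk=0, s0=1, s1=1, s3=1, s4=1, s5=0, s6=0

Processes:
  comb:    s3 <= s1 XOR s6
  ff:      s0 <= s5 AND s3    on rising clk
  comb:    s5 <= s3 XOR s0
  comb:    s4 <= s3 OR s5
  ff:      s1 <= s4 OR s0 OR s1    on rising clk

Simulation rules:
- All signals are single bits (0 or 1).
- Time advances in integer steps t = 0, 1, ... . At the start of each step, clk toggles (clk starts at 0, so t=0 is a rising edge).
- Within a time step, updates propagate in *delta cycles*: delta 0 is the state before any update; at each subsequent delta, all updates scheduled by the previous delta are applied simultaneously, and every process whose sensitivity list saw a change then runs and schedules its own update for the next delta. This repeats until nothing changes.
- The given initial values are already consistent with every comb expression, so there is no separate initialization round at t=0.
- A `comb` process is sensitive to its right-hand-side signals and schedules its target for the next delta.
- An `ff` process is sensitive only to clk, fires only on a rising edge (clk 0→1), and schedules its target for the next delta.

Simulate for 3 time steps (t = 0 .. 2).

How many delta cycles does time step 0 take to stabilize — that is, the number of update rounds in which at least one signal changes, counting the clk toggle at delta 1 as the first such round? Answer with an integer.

3

[bits: s1,clk,s0,s4,s3,s5,s6]
t=0: Δ0=1011100 Δ1=1111100 Δ2=1101100 Δ3=1101110 | 3Δ
t=1: Δ0=1101110 Δ1=1001110 | 1Δ
t=2: Δ0=1001110 Δ1=1101110 Δ2=1111110 Δ3=1111100 | 3Δ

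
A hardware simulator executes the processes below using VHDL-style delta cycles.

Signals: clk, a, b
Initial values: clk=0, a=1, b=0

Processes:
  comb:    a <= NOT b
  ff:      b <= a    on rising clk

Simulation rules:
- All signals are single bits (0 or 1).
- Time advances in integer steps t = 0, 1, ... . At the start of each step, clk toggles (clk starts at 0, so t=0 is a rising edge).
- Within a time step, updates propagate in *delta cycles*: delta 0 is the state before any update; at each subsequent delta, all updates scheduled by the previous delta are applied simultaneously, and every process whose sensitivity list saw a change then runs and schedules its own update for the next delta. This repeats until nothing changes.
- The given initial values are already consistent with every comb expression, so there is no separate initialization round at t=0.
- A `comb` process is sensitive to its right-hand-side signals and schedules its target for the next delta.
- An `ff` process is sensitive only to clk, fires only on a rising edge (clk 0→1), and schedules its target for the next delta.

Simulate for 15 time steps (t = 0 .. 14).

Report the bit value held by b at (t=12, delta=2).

1

t0.Δ0 b=0 clk=0 a=1
t0.Δ1 b=0 clk=1 a=1
t0.Δ2 b=1 clk=1 a=1
t0.Δ3 b=1 clk=1 a=0
t1.Δ0 b=1 clk=1 a=0
t1.Δ1 b=1 clk=0 a=0
t2.Δ0 b=1 clk=0 a=0
t2.Δ1 b=1 clk=1 a=0
t2.Δ2 b=0 clk=1 a=0
t2.Δ3 b=0 clk=1 a=1
t3.Δ0 b=0 clk=1 a=1
t3.Δ1 b=0 clk=0 a=1
t4.Δ0 b=0 clk=0 a=1
t4.Δ1 b=0 clk=1 a=1
t4.Δ2 b=1 clk=1 a=1
t4.Δ3 b=1 clk=1 a=0
t5.Δ0 b=1 clk=1 a=0
t5.Δ1 b=1 clk=0 a=0
t6.Δ0 b=1 clk=0 a=0
t6.Δ1 b=1 clk=1 a=0
t6.Δ2 b=0 clk=1 a=0
t6.Δ3 b=0 clk=1 a=1
t7.Δ0 b=0 clk=1 a=1
t7.Δ1 b=0 clk=0 a=1
t8.Δ0 b=0 clk=0 a=1
t8.Δ1 b=0 clk=1 a=1
t8.Δ2 b=1 clk=1 a=1
t8.Δ3 b=1 clk=1 a=0
t9.Δ0 b=1 clk=1 a=0
t9.Δ1 b=1 clk=0 a=0
t10.Δ0 b=1 clk=0 a=0
t10.Δ1 b=1 clk=1 a=0
t10.Δ2 b=0 clk=1 a=0
t10.Δ3 b=0 clk=1 a=1
t11.Δ0 b=0 clk=1 a=1
t11.Δ1 b=0 clk=0 a=1
t12.Δ0 b=0 clk=0 a=1
t12.Δ1 b=0 clk=1 a=1
t12.Δ2 b=1 clk=1 a=1
t12.Δ3 b=1 clk=1 a=0
t13.Δ0 b=1 clk=1 a=0
t13.Δ1 b=1 clk=0 a=0
t14.Δ0 b=1 clk=0 a=0
t14.Δ1 b=1 clk=1 a=0
t14.Δ2 b=0 clk=1 a=0
t14.Δ3 b=0 clk=1 a=1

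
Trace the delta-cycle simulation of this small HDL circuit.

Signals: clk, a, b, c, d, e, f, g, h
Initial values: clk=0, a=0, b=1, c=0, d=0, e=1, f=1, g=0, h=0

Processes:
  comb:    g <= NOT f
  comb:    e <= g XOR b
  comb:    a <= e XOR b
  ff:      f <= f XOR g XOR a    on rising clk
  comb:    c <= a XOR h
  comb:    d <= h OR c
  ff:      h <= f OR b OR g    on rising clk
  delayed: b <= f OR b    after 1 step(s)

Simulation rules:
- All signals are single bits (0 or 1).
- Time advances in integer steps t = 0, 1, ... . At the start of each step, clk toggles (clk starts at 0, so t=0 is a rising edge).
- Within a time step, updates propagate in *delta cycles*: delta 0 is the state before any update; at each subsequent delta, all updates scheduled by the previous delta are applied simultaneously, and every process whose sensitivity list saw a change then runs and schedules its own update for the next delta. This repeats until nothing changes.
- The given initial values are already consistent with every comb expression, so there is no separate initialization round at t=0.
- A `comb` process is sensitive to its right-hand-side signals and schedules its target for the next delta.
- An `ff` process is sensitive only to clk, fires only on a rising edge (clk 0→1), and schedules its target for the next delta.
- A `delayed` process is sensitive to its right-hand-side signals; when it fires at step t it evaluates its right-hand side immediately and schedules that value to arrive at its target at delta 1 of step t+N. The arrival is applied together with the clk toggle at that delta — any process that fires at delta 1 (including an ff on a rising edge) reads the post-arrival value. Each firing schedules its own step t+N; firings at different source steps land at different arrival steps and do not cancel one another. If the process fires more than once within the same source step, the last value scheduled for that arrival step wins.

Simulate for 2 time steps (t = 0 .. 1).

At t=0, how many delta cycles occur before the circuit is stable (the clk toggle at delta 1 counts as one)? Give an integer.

3

t=0 Δ0: d=0 a=0 c=0 g=0 b=1 clk=0 e=1 f=1 h=0
  Δ1: clk:0→1
  Δ2: h:0→1
  Δ3: d:0→1, c:0→1
  (3Δ to stable)
t=1 Δ0: d=1 a=0 c=1 g=0 b=1 clk=1 e=1 f=1 h=1
  Δ1: clk:1→0
  (1Δ to stable)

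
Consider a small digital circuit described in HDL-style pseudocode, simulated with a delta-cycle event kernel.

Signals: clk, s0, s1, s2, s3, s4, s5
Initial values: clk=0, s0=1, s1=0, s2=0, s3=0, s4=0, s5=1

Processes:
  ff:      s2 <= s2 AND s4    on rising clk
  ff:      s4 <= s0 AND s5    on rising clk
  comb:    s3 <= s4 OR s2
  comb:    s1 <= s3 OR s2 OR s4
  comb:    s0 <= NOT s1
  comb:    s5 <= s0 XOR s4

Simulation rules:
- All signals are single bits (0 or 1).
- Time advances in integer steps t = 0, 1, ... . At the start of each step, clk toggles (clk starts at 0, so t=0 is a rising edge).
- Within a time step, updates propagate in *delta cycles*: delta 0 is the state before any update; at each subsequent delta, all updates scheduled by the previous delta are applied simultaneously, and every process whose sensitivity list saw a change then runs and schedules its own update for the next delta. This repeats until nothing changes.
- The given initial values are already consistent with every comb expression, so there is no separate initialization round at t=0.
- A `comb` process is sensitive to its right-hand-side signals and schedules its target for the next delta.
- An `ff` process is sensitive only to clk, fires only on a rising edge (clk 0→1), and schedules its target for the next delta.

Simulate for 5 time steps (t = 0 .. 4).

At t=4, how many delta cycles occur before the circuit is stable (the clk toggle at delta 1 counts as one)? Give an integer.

5

[bits: s5,s4,s0,clk,s2,s1,s3]
t=0: Δ0=1010000 Δ1=1011000 Δ2=1111000 Δ3=0111011 Δ4=0101011 Δ5=1101011 | 5Δ
t=1: Δ0=1101011 Δ1=1100011 | 1Δ
t=2: Δ0=1100011 Δ1=1101011 Δ2=1001011 Δ3=0001010 Δ4=0001000 Δ5=0011000 Δ6=1011000 | 6Δ
t=3: Δ0=1011000 Δ1=1010000 | 1Δ
t=4: Δ0=1010000 Δ1=1011000 Δ2=1111000 Δ3=0111011 Δ4=0101011 Δ5=1101011 | 5Δ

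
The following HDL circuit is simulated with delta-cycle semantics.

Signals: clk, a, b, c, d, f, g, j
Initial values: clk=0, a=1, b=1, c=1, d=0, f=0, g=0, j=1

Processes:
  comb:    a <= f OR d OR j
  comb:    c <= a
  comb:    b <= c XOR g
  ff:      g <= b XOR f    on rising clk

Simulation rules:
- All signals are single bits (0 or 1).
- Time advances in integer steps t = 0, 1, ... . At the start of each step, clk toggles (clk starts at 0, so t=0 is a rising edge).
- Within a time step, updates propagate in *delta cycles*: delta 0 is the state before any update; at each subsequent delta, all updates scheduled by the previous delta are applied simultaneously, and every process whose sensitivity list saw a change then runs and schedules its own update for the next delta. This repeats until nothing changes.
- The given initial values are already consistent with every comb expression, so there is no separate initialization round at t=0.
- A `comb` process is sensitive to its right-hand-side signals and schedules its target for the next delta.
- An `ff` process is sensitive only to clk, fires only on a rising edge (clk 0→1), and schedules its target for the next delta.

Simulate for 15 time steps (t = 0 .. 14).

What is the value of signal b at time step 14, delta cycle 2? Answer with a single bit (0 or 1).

0

t=0 Δ0: g=0 clk=0 a=1 c=1 f=0 b=1 d=0 j=1
  Δ1: clk:0→1
  Δ2: g:0→1
  Δ3: b:1→0
  (3Δ to stable)
t=1 Δ0: g=1 clk=1 a=1 c=1 f=0 b=0 d=0 j=1
  Δ1: clk:1→0
  (1Δ to stable)
t=2 Δ0: g=1 clk=0 a=1 c=1 f=0 b=0 d=0 j=1
  Δ1: clk:0→1
  Δ2: g:1→0
  Δ3: b:0→1
  (3Δ to stable)
t=3 Δ0: g=0 clk=1 a=1 c=1 f=0 b=1 d=0 j=1
  Δ1: clk:1→0
  (1Δ to stable)
t=4 Δ0: g=0 clk=0 a=1 c=1 f=0 b=1 d=0 j=1
  Δ1: clk:0→1
  Δ2: g:0→1
  Δ3: b:1→0
  (3Δ to stable)
t=5 Δ0: g=1 clk=1 a=1 c=1 f=0 b=0 d=0 j=1
  Δ1: clk:1→0
  (1Δ to stable)
t=6 Δ0: g=1 clk=0 a=1 c=1 f=0 b=0 d=0 j=1
  Δ1: clk:0→1
  Δ2: g:1→0
  Δ3: b:0→1
  (3Δ to stable)
t=7 Δ0: g=0 clk=1 a=1 c=1 f=0 b=1 d=0 j=1
  Δ1: clk:1→0
  (1Δ to stable)
t=8 Δ0: g=0 clk=0 a=1 c=1 f=0 b=1 d=0 j=1
  Δ1: clk:0→1
  Δ2: g:0→1
  Δ3: b:1→0
  (3Δ to stable)
t=9 Δ0: g=1 clk=1 a=1 c=1 f=0 b=0 d=0 j=1
  Δ1: clk:1→0
  (1Δ to stable)
t=10 Δ0: g=1 clk=0 a=1 c=1 f=0 b=0 d=0 j=1
  Δ1: clk:0→1
  Δ2: g:1→0
  Δ3: b:0→1
  (3Δ to stable)
t=11 Δ0: g=0 clk=1 a=1 c=1 f=0 b=1 d=0 j=1
  Δ1: clk:1→0
  (1Δ to stable)
t=12 Δ0: g=0 clk=0 a=1 c=1 f=0 b=1 d=0 j=1
  Δ1: clk:0→1
  Δ2: g:0→1
  Δ3: b:1→0
  (3Δ to stable)
t=13 Δ0: g=1 clk=1 a=1 c=1 f=0 b=0 d=0 j=1
  Δ1: clk:1→0
  (1Δ to stable)
t=14 Δ0: g=1 clk=0 a=1 c=1 f=0 b=0 d=0 j=1
  Δ1: clk:0→1
  Δ2: g:1→0
  Δ3: b:0→1
  (3Δ to stable)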